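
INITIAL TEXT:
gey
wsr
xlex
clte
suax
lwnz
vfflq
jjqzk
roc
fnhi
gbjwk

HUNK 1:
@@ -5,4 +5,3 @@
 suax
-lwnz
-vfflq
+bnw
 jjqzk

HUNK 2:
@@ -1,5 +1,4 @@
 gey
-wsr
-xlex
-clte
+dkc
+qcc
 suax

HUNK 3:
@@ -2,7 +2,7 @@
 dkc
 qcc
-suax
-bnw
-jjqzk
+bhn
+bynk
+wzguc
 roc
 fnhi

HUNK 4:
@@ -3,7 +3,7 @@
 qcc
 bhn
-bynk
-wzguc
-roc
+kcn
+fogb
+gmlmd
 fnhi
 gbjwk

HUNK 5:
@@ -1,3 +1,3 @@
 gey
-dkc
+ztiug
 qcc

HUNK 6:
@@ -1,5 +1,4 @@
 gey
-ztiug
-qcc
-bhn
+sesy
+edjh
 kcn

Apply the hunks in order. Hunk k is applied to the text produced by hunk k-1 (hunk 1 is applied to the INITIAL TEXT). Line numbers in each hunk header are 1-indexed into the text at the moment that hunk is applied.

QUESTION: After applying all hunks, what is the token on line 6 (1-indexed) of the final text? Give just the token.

Answer: gmlmd

Derivation:
Hunk 1: at line 5 remove [lwnz,vfflq] add [bnw] -> 10 lines: gey wsr xlex clte suax bnw jjqzk roc fnhi gbjwk
Hunk 2: at line 1 remove [wsr,xlex,clte] add [dkc,qcc] -> 9 lines: gey dkc qcc suax bnw jjqzk roc fnhi gbjwk
Hunk 3: at line 2 remove [suax,bnw,jjqzk] add [bhn,bynk,wzguc] -> 9 lines: gey dkc qcc bhn bynk wzguc roc fnhi gbjwk
Hunk 4: at line 3 remove [bynk,wzguc,roc] add [kcn,fogb,gmlmd] -> 9 lines: gey dkc qcc bhn kcn fogb gmlmd fnhi gbjwk
Hunk 5: at line 1 remove [dkc] add [ztiug] -> 9 lines: gey ztiug qcc bhn kcn fogb gmlmd fnhi gbjwk
Hunk 6: at line 1 remove [ztiug,qcc,bhn] add [sesy,edjh] -> 8 lines: gey sesy edjh kcn fogb gmlmd fnhi gbjwk
Final line 6: gmlmd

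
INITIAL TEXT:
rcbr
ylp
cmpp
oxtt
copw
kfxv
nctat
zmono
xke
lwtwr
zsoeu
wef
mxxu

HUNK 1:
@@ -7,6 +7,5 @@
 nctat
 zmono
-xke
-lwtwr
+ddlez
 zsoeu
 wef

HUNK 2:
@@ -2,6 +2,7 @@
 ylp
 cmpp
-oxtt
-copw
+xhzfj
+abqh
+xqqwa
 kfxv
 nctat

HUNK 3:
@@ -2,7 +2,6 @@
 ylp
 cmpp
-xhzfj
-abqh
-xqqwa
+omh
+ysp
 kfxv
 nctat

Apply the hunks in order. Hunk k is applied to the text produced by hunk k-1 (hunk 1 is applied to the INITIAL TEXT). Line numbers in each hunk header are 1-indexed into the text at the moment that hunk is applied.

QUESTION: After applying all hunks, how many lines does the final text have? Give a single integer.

Answer: 12

Derivation:
Hunk 1: at line 7 remove [xke,lwtwr] add [ddlez] -> 12 lines: rcbr ylp cmpp oxtt copw kfxv nctat zmono ddlez zsoeu wef mxxu
Hunk 2: at line 2 remove [oxtt,copw] add [xhzfj,abqh,xqqwa] -> 13 lines: rcbr ylp cmpp xhzfj abqh xqqwa kfxv nctat zmono ddlez zsoeu wef mxxu
Hunk 3: at line 2 remove [xhzfj,abqh,xqqwa] add [omh,ysp] -> 12 lines: rcbr ylp cmpp omh ysp kfxv nctat zmono ddlez zsoeu wef mxxu
Final line count: 12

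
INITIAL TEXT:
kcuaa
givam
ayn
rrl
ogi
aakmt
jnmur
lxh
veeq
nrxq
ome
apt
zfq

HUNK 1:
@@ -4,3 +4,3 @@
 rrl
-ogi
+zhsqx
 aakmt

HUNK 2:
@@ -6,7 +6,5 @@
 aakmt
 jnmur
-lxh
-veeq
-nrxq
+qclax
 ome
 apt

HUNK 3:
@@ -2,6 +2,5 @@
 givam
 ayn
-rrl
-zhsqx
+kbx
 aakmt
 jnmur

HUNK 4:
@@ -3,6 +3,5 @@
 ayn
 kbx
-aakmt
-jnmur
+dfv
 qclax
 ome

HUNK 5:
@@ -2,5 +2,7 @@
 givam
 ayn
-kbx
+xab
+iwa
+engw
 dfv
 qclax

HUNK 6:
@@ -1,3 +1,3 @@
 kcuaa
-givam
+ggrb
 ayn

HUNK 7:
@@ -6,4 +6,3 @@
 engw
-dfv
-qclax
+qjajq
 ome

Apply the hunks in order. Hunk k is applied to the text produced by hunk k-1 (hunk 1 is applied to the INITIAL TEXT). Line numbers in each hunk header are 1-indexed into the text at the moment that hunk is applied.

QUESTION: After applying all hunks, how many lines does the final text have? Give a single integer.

Answer: 10

Derivation:
Hunk 1: at line 4 remove [ogi] add [zhsqx] -> 13 lines: kcuaa givam ayn rrl zhsqx aakmt jnmur lxh veeq nrxq ome apt zfq
Hunk 2: at line 6 remove [lxh,veeq,nrxq] add [qclax] -> 11 lines: kcuaa givam ayn rrl zhsqx aakmt jnmur qclax ome apt zfq
Hunk 3: at line 2 remove [rrl,zhsqx] add [kbx] -> 10 lines: kcuaa givam ayn kbx aakmt jnmur qclax ome apt zfq
Hunk 4: at line 3 remove [aakmt,jnmur] add [dfv] -> 9 lines: kcuaa givam ayn kbx dfv qclax ome apt zfq
Hunk 5: at line 2 remove [kbx] add [xab,iwa,engw] -> 11 lines: kcuaa givam ayn xab iwa engw dfv qclax ome apt zfq
Hunk 6: at line 1 remove [givam] add [ggrb] -> 11 lines: kcuaa ggrb ayn xab iwa engw dfv qclax ome apt zfq
Hunk 7: at line 6 remove [dfv,qclax] add [qjajq] -> 10 lines: kcuaa ggrb ayn xab iwa engw qjajq ome apt zfq
Final line count: 10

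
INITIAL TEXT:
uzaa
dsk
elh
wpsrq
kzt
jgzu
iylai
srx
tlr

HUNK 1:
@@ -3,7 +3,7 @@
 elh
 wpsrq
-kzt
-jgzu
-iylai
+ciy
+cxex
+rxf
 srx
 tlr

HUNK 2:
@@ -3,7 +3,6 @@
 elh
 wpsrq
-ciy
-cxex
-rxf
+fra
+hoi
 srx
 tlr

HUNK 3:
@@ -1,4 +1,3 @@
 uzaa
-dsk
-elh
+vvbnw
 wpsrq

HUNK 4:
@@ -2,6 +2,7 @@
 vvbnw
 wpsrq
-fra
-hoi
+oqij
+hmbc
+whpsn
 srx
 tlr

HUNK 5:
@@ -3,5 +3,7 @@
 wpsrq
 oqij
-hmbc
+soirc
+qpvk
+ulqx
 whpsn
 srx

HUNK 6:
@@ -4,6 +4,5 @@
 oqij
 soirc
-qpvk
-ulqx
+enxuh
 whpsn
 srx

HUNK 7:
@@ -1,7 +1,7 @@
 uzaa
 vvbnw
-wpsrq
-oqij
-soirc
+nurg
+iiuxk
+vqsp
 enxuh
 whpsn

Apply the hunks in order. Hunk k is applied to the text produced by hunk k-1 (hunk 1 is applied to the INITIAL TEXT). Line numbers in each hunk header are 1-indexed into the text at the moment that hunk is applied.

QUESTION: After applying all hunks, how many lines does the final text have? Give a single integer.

Hunk 1: at line 3 remove [kzt,jgzu,iylai] add [ciy,cxex,rxf] -> 9 lines: uzaa dsk elh wpsrq ciy cxex rxf srx tlr
Hunk 2: at line 3 remove [ciy,cxex,rxf] add [fra,hoi] -> 8 lines: uzaa dsk elh wpsrq fra hoi srx tlr
Hunk 3: at line 1 remove [dsk,elh] add [vvbnw] -> 7 lines: uzaa vvbnw wpsrq fra hoi srx tlr
Hunk 4: at line 2 remove [fra,hoi] add [oqij,hmbc,whpsn] -> 8 lines: uzaa vvbnw wpsrq oqij hmbc whpsn srx tlr
Hunk 5: at line 3 remove [hmbc] add [soirc,qpvk,ulqx] -> 10 lines: uzaa vvbnw wpsrq oqij soirc qpvk ulqx whpsn srx tlr
Hunk 6: at line 4 remove [qpvk,ulqx] add [enxuh] -> 9 lines: uzaa vvbnw wpsrq oqij soirc enxuh whpsn srx tlr
Hunk 7: at line 1 remove [wpsrq,oqij,soirc] add [nurg,iiuxk,vqsp] -> 9 lines: uzaa vvbnw nurg iiuxk vqsp enxuh whpsn srx tlr
Final line count: 9

Answer: 9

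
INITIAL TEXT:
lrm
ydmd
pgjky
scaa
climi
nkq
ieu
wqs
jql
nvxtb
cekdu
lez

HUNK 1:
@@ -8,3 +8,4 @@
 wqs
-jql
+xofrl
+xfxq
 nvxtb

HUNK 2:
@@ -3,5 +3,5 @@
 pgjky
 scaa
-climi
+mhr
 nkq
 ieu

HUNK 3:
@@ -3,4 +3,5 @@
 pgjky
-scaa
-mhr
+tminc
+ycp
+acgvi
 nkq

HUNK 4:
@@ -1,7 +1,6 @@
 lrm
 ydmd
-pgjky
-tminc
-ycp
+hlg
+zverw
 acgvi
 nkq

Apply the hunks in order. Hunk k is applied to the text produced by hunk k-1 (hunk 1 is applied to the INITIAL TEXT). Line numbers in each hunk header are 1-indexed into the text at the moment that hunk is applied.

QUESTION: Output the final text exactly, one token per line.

Hunk 1: at line 8 remove [jql] add [xofrl,xfxq] -> 13 lines: lrm ydmd pgjky scaa climi nkq ieu wqs xofrl xfxq nvxtb cekdu lez
Hunk 2: at line 3 remove [climi] add [mhr] -> 13 lines: lrm ydmd pgjky scaa mhr nkq ieu wqs xofrl xfxq nvxtb cekdu lez
Hunk 3: at line 3 remove [scaa,mhr] add [tminc,ycp,acgvi] -> 14 lines: lrm ydmd pgjky tminc ycp acgvi nkq ieu wqs xofrl xfxq nvxtb cekdu lez
Hunk 4: at line 1 remove [pgjky,tminc,ycp] add [hlg,zverw] -> 13 lines: lrm ydmd hlg zverw acgvi nkq ieu wqs xofrl xfxq nvxtb cekdu lez

Answer: lrm
ydmd
hlg
zverw
acgvi
nkq
ieu
wqs
xofrl
xfxq
nvxtb
cekdu
lez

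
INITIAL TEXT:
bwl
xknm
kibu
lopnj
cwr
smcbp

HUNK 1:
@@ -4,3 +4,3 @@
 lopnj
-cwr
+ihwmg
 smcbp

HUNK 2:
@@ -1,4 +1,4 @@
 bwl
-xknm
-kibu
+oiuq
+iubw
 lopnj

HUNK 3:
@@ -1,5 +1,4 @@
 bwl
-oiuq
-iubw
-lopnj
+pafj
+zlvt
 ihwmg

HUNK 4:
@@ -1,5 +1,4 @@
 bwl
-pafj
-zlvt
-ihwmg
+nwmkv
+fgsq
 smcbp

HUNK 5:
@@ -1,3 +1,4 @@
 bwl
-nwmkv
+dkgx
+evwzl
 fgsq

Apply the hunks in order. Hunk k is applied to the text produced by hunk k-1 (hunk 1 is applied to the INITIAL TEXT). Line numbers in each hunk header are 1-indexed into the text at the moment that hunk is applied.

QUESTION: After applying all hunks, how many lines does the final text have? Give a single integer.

Hunk 1: at line 4 remove [cwr] add [ihwmg] -> 6 lines: bwl xknm kibu lopnj ihwmg smcbp
Hunk 2: at line 1 remove [xknm,kibu] add [oiuq,iubw] -> 6 lines: bwl oiuq iubw lopnj ihwmg smcbp
Hunk 3: at line 1 remove [oiuq,iubw,lopnj] add [pafj,zlvt] -> 5 lines: bwl pafj zlvt ihwmg smcbp
Hunk 4: at line 1 remove [pafj,zlvt,ihwmg] add [nwmkv,fgsq] -> 4 lines: bwl nwmkv fgsq smcbp
Hunk 5: at line 1 remove [nwmkv] add [dkgx,evwzl] -> 5 lines: bwl dkgx evwzl fgsq smcbp
Final line count: 5

Answer: 5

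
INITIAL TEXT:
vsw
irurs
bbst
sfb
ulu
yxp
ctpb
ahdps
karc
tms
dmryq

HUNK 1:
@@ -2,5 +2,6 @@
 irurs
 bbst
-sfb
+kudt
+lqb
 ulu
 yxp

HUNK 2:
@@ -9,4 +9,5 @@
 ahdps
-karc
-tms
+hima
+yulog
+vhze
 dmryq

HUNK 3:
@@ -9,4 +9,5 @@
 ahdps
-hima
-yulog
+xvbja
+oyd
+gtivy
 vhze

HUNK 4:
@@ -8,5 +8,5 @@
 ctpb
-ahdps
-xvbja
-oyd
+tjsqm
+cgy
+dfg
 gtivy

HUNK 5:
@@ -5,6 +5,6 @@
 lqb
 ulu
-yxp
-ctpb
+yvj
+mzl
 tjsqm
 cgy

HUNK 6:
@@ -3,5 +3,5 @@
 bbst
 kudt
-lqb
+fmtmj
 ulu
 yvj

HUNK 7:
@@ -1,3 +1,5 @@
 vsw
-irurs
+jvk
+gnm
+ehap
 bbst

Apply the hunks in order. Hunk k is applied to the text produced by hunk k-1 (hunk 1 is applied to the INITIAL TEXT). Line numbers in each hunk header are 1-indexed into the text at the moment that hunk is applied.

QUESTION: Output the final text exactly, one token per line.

Hunk 1: at line 2 remove [sfb] add [kudt,lqb] -> 12 lines: vsw irurs bbst kudt lqb ulu yxp ctpb ahdps karc tms dmryq
Hunk 2: at line 9 remove [karc,tms] add [hima,yulog,vhze] -> 13 lines: vsw irurs bbst kudt lqb ulu yxp ctpb ahdps hima yulog vhze dmryq
Hunk 3: at line 9 remove [hima,yulog] add [xvbja,oyd,gtivy] -> 14 lines: vsw irurs bbst kudt lqb ulu yxp ctpb ahdps xvbja oyd gtivy vhze dmryq
Hunk 4: at line 8 remove [ahdps,xvbja,oyd] add [tjsqm,cgy,dfg] -> 14 lines: vsw irurs bbst kudt lqb ulu yxp ctpb tjsqm cgy dfg gtivy vhze dmryq
Hunk 5: at line 5 remove [yxp,ctpb] add [yvj,mzl] -> 14 lines: vsw irurs bbst kudt lqb ulu yvj mzl tjsqm cgy dfg gtivy vhze dmryq
Hunk 6: at line 3 remove [lqb] add [fmtmj] -> 14 lines: vsw irurs bbst kudt fmtmj ulu yvj mzl tjsqm cgy dfg gtivy vhze dmryq
Hunk 7: at line 1 remove [irurs] add [jvk,gnm,ehap] -> 16 lines: vsw jvk gnm ehap bbst kudt fmtmj ulu yvj mzl tjsqm cgy dfg gtivy vhze dmryq

Answer: vsw
jvk
gnm
ehap
bbst
kudt
fmtmj
ulu
yvj
mzl
tjsqm
cgy
dfg
gtivy
vhze
dmryq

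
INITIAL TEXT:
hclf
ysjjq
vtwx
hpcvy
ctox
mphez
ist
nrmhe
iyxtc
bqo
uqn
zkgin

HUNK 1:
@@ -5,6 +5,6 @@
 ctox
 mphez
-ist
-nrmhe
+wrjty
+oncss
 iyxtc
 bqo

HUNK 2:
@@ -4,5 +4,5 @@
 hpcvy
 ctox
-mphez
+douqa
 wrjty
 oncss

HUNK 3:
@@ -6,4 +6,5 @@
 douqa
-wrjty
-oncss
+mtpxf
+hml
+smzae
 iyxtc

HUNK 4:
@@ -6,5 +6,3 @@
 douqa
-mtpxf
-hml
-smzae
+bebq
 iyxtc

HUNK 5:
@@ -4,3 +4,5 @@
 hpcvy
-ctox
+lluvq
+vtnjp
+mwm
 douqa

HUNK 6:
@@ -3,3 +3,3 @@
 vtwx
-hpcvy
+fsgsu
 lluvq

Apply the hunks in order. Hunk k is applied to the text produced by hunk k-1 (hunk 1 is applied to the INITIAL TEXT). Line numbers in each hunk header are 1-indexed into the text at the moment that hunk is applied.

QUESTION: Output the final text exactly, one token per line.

Hunk 1: at line 5 remove [ist,nrmhe] add [wrjty,oncss] -> 12 lines: hclf ysjjq vtwx hpcvy ctox mphez wrjty oncss iyxtc bqo uqn zkgin
Hunk 2: at line 4 remove [mphez] add [douqa] -> 12 lines: hclf ysjjq vtwx hpcvy ctox douqa wrjty oncss iyxtc bqo uqn zkgin
Hunk 3: at line 6 remove [wrjty,oncss] add [mtpxf,hml,smzae] -> 13 lines: hclf ysjjq vtwx hpcvy ctox douqa mtpxf hml smzae iyxtc bqo uqn zkgin
Hunk 4: at line 6 remove [mtpxf,hml,smzae] add [bebq] -> 11 lines: hclf ysjjq vtwx hpcvy ctox douqa bebq iyxtc bqo uqn zkgin
Hunk 5: at line 4 remove [ctox] add [lluvq,vtnjp,mwm] -> 13 lines: hclf ysjjq vtwx hpcvy lluvq vtnjp mwm douqa bebq iyxtc bqo uqn zkgin
Hunk 6: at line 3 remove [hpcvy] add [fsgsu] -> 13 lines: hclf ysjjq vtwx fsgsu lluvq vtnjp mwm douqa bebq iyxtc bqo uqn zkgin

Answer: hclf
ysjjq
vtwx
fsgsu
lluvq
vtnjp
mwm
douqa
bebq
iyxtc
bqo
uqn
zkgin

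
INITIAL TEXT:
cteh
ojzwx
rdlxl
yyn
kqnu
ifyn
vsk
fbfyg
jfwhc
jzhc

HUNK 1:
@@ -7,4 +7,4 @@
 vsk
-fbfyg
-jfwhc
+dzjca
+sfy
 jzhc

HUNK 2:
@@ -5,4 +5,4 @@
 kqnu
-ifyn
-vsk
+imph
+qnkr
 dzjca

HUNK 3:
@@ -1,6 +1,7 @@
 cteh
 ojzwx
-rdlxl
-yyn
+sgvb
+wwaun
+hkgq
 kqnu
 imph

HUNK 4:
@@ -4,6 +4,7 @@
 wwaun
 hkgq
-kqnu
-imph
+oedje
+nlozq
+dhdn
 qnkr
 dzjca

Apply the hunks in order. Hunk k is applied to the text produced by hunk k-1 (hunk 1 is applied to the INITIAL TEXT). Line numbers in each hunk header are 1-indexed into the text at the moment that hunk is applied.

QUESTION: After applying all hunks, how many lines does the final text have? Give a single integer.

Hunk 1: at line 7 remove [fbfyg,jfwhc] add [dzjca,sfy] -> 10 lines: cteh ojzwx rdlxl yyn kqnu ifyn vsk dzjca sfy jzhc
Hunk 2: at line 5 remove [ifyn,vsk] add [imph,qnkr] -> 10 lines: cteh ojzwx rdlxl yyn kqnu imph qnkr dzjca sfy jzhc
Hunk 3: at line 1 remove [rdlxl,yyn] add [sgvb,wwaun,hkgq] -> 11 lines: cteh ojzwx sgvb wwaun hkgq kqnu imph qnkr dzjca sfy jzhc
Hunk 4: at line 4 remove [kqnu,imph] add [oedje,nlozq,dhdn] -> 12 lines: cteh ojzwx sgvb wwaun hkgq oedje nlozq dhdn qnkr dzjca sfy jzhc
Final line count: 12

Answer: 12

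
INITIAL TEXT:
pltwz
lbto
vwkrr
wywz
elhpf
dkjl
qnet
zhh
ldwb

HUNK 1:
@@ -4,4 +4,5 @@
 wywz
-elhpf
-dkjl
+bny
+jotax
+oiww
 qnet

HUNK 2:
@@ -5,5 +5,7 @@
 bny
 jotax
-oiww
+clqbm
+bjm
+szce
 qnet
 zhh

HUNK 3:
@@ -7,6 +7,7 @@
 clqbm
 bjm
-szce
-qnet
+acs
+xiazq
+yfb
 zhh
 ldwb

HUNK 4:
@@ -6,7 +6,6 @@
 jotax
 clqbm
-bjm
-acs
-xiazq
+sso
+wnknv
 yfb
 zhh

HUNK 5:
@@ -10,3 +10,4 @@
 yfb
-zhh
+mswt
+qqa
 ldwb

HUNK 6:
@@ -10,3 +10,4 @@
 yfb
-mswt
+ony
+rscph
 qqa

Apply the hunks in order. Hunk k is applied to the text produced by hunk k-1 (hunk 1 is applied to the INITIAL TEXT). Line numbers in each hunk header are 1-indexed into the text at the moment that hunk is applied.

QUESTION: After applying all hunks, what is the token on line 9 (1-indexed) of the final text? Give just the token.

Hunk 1: at line 4 remove [elhpf,dkjl] add [bny,jotax,oiww] -> 10 lines: pltwz lbto vwkrr wywz bny jotax oiww qnet zhh ldwb
Hunk 2: at line 5 remove [oiww] add [clqbm,bjm,szce] -> 12 lines: pltwz lbto vwkrr wywz bny jotax clqbm bjm szce qnet zhh ldwb
Hunk 3: at line 7 remove [szce,qnet] add [acs,xiazq,yfb] -> 13 lines: pltwz lbto vwkrr wywz bny jotax clqbm bjm acs xiazq yfb zhh ldwb
Hunk 4: at line 6 remove [bjm,acs,xiazq] add [sso,wnknv] -> 12 lines: pltwz lbto vwkrr wywz bny jotax clqbm sso wnknv yfb zhh ldwb
Hunk 5: at line 10 remove [zhh] add [mswt,qqa] -> 13 lines: pltwz lbto vwkrr wywz bny jotax clqbm sso wnknv yfb mswt qqa ldwb
Hunk 6: at line 10 remove [mswt] add [ony,rscph] -> 14 lines: pltwz lbto vwkrr wywz bny jotax clqbm sso wnknv yfb ony rscph qqa ldwb
Final line 9: wnknv

Answer: wnknv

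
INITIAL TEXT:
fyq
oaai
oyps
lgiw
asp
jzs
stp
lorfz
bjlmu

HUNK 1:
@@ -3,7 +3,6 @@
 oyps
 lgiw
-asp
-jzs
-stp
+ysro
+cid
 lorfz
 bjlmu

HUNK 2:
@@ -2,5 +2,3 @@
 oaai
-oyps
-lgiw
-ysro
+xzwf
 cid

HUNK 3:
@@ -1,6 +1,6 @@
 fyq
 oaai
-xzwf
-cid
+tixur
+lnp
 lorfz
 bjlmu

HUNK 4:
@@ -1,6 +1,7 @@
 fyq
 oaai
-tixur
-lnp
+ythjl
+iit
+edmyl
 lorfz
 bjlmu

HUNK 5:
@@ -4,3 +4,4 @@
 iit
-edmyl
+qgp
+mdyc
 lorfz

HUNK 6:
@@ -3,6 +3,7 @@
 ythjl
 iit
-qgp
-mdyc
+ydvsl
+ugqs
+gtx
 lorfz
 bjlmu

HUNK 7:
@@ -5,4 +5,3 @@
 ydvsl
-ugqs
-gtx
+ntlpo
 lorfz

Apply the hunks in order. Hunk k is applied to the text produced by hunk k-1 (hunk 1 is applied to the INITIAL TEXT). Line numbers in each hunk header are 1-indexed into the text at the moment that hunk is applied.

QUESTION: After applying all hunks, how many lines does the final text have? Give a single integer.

Hunk 1: at line 3 remove [asp,jzs,stp] add [ysro,cid] -> 8 lines: fyq oaai oyps lgiw ysro cid lorfz bjlmu
Hunk 2: at line 2 remove [oyps,lgiw,ysro] add [xzwf] -> 6 lines: fyq oaai xzwf cid lorfz bjlmu
Hunk 3: at line 1 remove [xzwf,cid] add [tixur,lnp] -> 6 lines: fyq oaai tixur lnp lorfz bjlmu
Hunk 4: at line 1 remove [tixur,lnp] add [ythjl,iit,edmyl] -> 7 lines: fyq oaai ythjl iit edmyl lorfz bjlmu
Hunk 5: at line 4 remove [edmyl] add [qgp,mdyc] -> 8 lines: fyq oaai ythjl iit qgp mdyc lorfz bjlmu
Hunk 6: at line 3 remove [qgp,mdyc] add [ydvsl,ugqs,gtx] -> 9 lines: fyq oaai ythjl iit ydvsl ugqs gtx lorfz bjlmu
Hunk 7: at line 5 remove [ugqs,gtx] add [ntlpo] -> 8 lines: fyq oaai ythjl iit ydvsl ntlpo lorfz bjlmu
Final line count: 8

Answer: 8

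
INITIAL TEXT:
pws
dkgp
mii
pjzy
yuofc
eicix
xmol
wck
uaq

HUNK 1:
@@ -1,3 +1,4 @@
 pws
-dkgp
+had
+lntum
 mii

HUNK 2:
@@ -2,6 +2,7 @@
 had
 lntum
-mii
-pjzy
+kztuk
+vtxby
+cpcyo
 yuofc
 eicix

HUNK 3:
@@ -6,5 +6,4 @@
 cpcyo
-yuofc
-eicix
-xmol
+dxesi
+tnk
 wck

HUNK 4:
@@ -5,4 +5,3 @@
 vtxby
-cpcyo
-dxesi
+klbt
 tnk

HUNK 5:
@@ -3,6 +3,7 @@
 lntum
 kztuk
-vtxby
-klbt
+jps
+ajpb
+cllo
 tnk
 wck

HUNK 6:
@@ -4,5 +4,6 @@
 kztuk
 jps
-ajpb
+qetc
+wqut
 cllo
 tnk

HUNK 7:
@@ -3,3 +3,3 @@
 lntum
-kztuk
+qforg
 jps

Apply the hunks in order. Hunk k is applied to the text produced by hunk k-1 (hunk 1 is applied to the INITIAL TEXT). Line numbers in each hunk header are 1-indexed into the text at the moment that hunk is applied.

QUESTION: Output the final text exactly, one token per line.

Answer: pws
had
lntum
qforg
jps
qetc
wqut
cllo
tnk
wck
uaq

Derivation:
Hunk 1: at line 1 remove [dkgp] add [had,lntum] -> 10 lines: pws had lntum mii pjzy yuofc eicix xmol wck uaq
Hunk 2: at line 2 remove [mii,pjzy] add [kztuk,vtxby,cpcyo] -> 11 lines: pws had lntum kztuk vtxby cpcyo yuofc eicix xmol wck uaq
Hunk 3: at line 6 remove [yuofc,eicix,xmol] add [dxesi,tnk] -> 10 lines: pws had lntum kztuk vtxby cpcyo dxesi tnk wck uaq
Hunk 4: at line 5 remove [cpcyo,dxesi] add [klbt] -> 9 lines: pws had lntum kztuk vtxby klbt tnk wck uaq
Hunk 5: at line 3 remove [vtxby,klbt] add [jps,ajpb,cllo] -> 10 lines: pws had lntum kztuk jps ajpb cllo tnk wck uaq
Hunk 6: at line 4 remove [ajpb] add [qetc,wqut] -> 11 lines: pws had lntum kztuk jps qetc wqut cllo tnk wck uaq
Hunk 7: at line 3 remove [kztuk] add [qforg] -> 11 lines: pws had lntum qforg jps qetc wqut cllo tnk wck uaq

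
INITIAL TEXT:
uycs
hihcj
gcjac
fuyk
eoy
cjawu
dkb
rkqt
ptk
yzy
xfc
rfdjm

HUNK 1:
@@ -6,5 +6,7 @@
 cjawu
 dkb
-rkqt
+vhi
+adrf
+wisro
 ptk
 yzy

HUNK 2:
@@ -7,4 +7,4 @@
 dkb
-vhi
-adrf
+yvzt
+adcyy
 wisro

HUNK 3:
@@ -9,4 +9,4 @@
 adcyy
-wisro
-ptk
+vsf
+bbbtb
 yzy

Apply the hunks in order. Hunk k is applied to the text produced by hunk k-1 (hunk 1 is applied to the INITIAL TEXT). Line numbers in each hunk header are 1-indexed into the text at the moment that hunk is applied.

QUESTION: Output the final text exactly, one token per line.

Hunk 1: at line 6 remove [rkqt] add [vhi,adrf,wisro] -> 14 lines: uycs hihcj gcjac fuyk eoy cjawu dkb vhi adrf wisro ptk yzy xfc rfdjm
Hunk 2: at line 7 remove [vhi,adrf] add [yvzt,adcyy] -> 14 lines: uycs hihcj gcjac fuyk eoy cjawu dkb yvzt adcyy wisro ptk yzy xfc rfdjm
Hunk 3: at line 9 remove [wisro,ptk] add [vsf,bbbtb] -> 14 lines: uycs hihcj gcjac fuyk eoy cjawu dkb yvzt adcyy vsf bbbtb yzy xfc rfdjm

Answer: uycs
hihcj
gcjac
fuyk
eoy
cjawu
dkb
yvzt
adcyy
vsf
bbbtb
yzy
xfc
rfdjm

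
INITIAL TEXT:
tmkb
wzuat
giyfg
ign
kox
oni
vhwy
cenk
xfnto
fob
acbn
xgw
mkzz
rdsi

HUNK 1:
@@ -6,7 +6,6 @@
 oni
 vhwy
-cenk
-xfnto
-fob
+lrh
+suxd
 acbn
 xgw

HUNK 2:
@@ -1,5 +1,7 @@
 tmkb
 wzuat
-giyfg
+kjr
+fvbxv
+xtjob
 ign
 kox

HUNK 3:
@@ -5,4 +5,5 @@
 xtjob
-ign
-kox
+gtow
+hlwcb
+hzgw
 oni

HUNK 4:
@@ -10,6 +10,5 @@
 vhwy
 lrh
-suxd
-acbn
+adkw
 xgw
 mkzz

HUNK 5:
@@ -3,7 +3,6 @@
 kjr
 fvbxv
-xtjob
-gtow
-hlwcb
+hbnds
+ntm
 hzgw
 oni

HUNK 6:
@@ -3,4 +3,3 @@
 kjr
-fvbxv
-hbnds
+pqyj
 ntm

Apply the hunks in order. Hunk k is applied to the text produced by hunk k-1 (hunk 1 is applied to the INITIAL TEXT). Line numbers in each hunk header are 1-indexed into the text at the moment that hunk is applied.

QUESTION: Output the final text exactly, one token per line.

Hunk 1: at line 6 remove [cenk,xfnto,fob] add [lrh,suxd] -> 13 lines: tmkb wzuat giyfg ign kox oni vhwy lrh suxd acbn xgw mkzz rdsi
Hunk 2: at line 1 remove [giyfg] add [kjr,fvbxv,xtjob] -> 15 lines: tmkb wzuat kjr fvbxv xtjob ign kox oni vhwy lrh suxd acbn xgw mkzz rdsi
Hunk 3: at line 5 remove [ign,kox] add [gtow,hlwcb,hzgw] -> 16 lines: tmkb wzuat kjr fvbxv xtjob gtow hlwcb hzgw oni vhwy lrh suxd acbn xgw mkzz rdsi
Hunk 4: at line 10 remove [suxd,acbn] add [adkw] -> 15 lines: tmkb wzuat kjr fvbxv xtjob gtow hlwcb hzgw oni vhwy lrh adkw xgw mkzz rdsi
Hunk 5: at line 3 remove [xtjob,gtow,hlwcb] add [hbnds,ntm] -> 14 lines: tmkb wzuat kjr fvbxv hbnds ntm hzgw oni vhwy lrh adkw xgw mkzz rdsi
Hunk 6: at line 3 remove [fvbxv,hbnds] add [pqyj] -> 13 lines: tmkb wzuat kjr pqyj ntm hzgw oni vhwy lrh adkw xgw mkzz rdsi

Answer: tmkb
wzuat
kjr
pqyj
ntm
hzgw
oni
vhwy
lrh
adkw
xgw
mkzz
rdsi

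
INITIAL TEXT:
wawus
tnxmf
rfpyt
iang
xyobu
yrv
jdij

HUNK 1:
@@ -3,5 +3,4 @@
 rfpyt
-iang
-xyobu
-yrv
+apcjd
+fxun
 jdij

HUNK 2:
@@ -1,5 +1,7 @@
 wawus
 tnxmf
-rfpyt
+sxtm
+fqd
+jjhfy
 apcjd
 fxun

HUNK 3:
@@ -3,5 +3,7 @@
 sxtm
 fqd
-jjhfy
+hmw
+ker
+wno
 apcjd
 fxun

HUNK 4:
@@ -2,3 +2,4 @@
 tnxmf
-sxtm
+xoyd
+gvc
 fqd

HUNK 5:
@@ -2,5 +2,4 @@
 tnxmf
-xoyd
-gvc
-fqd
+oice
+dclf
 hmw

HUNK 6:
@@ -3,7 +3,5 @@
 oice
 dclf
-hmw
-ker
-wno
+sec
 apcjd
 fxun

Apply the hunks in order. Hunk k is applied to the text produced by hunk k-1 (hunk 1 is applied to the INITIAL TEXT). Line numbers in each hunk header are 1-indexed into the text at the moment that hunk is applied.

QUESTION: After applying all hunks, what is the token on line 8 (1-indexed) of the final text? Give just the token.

Hunk 1: at line 3 remove [iang,xyobu,yrv] add [apcjd,fxun] -> 6 lines: wawus tnxmf rfpyt apcjd fxun jdij
Hunk 2: at line 1 remove [rfpyt] add [sxtm,fqd,jjhfy] -> 8 lines: wawus tnxmf sxtm fqd jjhfy apcjd fxun jdij
Hunk 3: at line 3 remove [jjhfy] add [hmw,ker,wno] -> 10 lines: wawus tnxmf sxtm fqd hmw ker wno apcjd fxun jdij
Hunk 4: at line 2 remove [sxtm] add [xoyd,gvc] -> 11 lines: wawus tnxmf xoyd gvc fqd hmw ker wno apcjd fxun jdij
Hunk 5: at line 2 remove [xoyd,gvc,fqd] add [oice,dclf] -> 10 lines: wawus tnxmf oice dclf hmw ker wno apcjd fxun jdij
Hunk 6: at line 3 remove [hmw,ker,wno] add [sec] -> 8 lines: wawus tnxmf oice dclf sec apcjd fxun jdij
Final line 8: jdij

Answer: jdij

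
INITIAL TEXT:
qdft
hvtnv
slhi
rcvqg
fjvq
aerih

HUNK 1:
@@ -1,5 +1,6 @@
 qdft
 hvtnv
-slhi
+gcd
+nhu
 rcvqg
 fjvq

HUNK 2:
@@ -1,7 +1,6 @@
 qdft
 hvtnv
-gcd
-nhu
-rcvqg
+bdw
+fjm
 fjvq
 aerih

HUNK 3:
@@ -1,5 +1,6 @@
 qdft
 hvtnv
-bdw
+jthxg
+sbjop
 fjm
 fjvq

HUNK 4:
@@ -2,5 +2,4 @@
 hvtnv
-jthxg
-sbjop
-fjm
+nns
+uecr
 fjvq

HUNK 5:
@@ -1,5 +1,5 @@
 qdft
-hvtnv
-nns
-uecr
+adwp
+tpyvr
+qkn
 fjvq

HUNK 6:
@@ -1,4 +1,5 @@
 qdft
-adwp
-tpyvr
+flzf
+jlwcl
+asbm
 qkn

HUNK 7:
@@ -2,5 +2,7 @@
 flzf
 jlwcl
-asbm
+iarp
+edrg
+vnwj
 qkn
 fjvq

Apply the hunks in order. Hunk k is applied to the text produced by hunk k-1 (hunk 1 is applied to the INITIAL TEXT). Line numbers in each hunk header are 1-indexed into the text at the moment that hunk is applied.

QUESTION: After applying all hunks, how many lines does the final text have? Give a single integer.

Answer: 9

Derivation:
Hunk 1: at line 1 remove [slhi] add [gcd,nhu] -> 7 lines: qdft hvtnv gcd nhu rcvqg fjvq aerih
Hunk 2: at line 1 remove [gcd,nhu,rcvqg] add [bdw,fjm] -> 6 lines: qdft hvtnv bdw fjm fjvq aerih
Hunk 3: at line 1 remove [bdw] add [jthxg,sbjop] -> 7 lines: qdft hvtnv jthxg sbjop fjm fjvq aerih
Hunk 4: at line 2 remove [jthxg,sbjop,fjm] add [nns,uecr] -> 6 lines: qdft hvtnv nns uecr fjvq aerih
Hunk 5: at line 1 remove [hvtnv,nns,uecr] add [adwp,tpyvr,qkn] -> 6 lines: qdft adwp tpyvr qkn fjvq aerih
Hunk 6: at line 1 remove [adwp,tpyvr] add [flzf,jlwcl,asbm] -> 7 lines: qdft flzf jlwcl asbm qkn fjvq aerih
Hunk 7: at line 2 remove [asbm] add [iarp,edrg,vnwj] -> 9 lines: qdft flzf jlwcl iarp edrg vnwj qkn fjvq aerih
Final line count: 9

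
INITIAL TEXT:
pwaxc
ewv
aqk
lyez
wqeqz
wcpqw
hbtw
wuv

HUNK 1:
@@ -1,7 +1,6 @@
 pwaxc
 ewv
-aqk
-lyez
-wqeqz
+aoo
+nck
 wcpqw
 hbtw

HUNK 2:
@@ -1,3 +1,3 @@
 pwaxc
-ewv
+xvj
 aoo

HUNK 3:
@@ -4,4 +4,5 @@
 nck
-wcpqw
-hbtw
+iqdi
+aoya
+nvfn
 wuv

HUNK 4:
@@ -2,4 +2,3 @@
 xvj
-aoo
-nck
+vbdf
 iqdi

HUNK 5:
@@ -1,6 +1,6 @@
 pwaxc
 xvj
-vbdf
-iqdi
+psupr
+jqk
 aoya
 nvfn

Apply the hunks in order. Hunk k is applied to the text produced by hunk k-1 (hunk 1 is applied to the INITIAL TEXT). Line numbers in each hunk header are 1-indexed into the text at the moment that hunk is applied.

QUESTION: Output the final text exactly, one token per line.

Answer: pwaxc
xvj
psupr
jqk
aoya
nvfn
wuv

Derivation:
Hunk 1: at line 1 remove [aqk,lyez,wqeqz] add [aoo,nck] -> 7 lines: pwaxc ewv aoo nck wcpqw hbtw wuv
Hunk 2: at line 1 remove [ewv] add [xvj] -> 7 lines: pwaxc xvj aoo nck wcpqw hbtw wuv
Hunk 3: at line 4 remove [wcpqw,hbtw] add [iqdi,aoya,nvfn] -> 8 lines: pwaxc xvj aoo nck iqdi aoya nvfn wuv
Hunk 4: at line 2 remove [aoo,nck] add [vbdf] -> 7 lines: pwaxc xvj vbdf iqdi aoya nvfn wuv
Hunk 5: at line 1 remove [vbdf,iqdi] add [psupr,jqk] -> 7 lines: pwaxc xvj psupr jqk aoya nvfn wuv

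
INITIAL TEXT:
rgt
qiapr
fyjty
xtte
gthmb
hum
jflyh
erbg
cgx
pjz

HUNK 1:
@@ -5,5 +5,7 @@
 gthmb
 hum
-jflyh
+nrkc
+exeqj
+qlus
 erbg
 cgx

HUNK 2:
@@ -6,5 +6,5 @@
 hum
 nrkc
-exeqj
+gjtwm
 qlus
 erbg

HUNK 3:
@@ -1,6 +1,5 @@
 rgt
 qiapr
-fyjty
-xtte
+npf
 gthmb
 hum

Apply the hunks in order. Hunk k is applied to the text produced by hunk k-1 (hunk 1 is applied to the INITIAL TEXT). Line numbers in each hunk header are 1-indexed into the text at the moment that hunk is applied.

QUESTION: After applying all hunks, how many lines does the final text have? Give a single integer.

Hunk 1: at line 5 remove [jflyh] add [nrkc,exeqj,qlus] -> 12 lines: rgt qiapr fyjty xtte gthmb hum nrkc exeqj qlus erbg cgx pjz
Hunk 2: at line 6 remove [exeqj] add [gjtwm] -> 12 lines: rgt qiapr fyjty xtte gthmb hum nrkc gjtwm qlus erbg cgx pjz
Hunk 3: at line 1 remove [fyjty,xtte] add [npf] -> 11 lines: rgt qiapr npf gthmb hum nrkc gjtwm qlus erbg cgx pjz
Final line count: 11

Answer: 11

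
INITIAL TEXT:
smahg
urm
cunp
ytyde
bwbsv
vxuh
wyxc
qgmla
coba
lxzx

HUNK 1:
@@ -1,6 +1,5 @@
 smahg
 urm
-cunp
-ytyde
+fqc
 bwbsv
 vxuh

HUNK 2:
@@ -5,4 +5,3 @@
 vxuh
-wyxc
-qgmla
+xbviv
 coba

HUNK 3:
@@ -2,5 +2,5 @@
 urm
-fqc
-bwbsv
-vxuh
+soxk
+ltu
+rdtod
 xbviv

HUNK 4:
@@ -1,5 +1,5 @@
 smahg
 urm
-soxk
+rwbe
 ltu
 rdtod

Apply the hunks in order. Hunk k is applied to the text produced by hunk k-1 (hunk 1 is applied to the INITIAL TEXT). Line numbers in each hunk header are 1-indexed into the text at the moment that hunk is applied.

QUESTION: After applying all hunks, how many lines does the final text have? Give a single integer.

Hunk 1: at line 1 remove [cunp,ytyde] add [fqc] -> 9 lines: smahg urm fqc bwbsv vxuh wyxc qgmla coba lxzx
Hunk 2: at line 5 remove [wyxc,qgmla] add [xbviv] -> 8 lines: smahg urm fqc bwbsv vxuh xbviv coba lxzx
Hunk 3: at line 2 remove [fqc,bwbsv,vxuh] add [soxk,ltu,rdtod] -> 8 lines: smahg urm soxk ltu rdtod xbviv coba lxzx
Hunk 4: at line 1 remove [soxk] add [rwbe] -> 8 lines: smahg urm rwbe ltu rdtod xbviv coba lxzx
Final line count: 8

Answer: 8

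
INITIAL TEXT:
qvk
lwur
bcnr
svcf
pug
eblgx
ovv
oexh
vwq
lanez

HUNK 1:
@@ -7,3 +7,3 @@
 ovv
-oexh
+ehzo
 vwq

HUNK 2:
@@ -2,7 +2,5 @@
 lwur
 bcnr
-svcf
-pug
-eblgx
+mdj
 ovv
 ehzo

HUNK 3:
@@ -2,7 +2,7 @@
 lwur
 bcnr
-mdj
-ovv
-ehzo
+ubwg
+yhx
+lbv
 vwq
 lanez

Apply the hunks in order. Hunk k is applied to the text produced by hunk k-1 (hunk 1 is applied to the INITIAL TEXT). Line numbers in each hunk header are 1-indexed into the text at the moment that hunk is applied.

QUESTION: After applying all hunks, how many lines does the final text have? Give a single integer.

Answer: 8

Derivation:
Hunk 1: at line 7 remove [oexh] add [ehzo] -> 10 lines: qvk lwur bcnr svcf pug eblgx ovv ehzo vwq lanez
Hunk 2: at line 2 remove [svcf,pug,eblgx] add [mdj] -> 8 lines: qvk lwur bcnr mdj ovv ehzo vwq lanez
Hunk 3: at line 2 remove [mdj,ovv,ehzo] add [ubwg,yhx,lbv] -> 8 lines: qvk lwur bcnr ubwg yhx lbv vwq lanez
Final line count: 8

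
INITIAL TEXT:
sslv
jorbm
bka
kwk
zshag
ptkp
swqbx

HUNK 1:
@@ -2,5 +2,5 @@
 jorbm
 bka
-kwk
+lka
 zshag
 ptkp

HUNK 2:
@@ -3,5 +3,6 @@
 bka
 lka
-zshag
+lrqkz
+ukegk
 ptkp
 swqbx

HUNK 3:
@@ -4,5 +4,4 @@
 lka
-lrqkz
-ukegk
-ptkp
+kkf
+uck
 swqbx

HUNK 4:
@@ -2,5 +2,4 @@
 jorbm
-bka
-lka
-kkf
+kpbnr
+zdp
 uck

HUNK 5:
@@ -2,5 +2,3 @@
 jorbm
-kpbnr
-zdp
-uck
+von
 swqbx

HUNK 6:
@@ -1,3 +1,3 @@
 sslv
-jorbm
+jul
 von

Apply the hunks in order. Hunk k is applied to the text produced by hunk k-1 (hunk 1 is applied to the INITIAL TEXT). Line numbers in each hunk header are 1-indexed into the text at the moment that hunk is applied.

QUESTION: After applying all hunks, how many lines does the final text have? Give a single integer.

Hunk 1: at line 2 remove [kwk] add [lka] -> 7 lines: sslv jorbm bka lka zshag ptkp swqbx
Hunk 2: at line 3 remove [zshag] add [lrqkz,ukegk] -> 8 lines: sslv jorbm bka lka lrqkz ukegk ptkp swqbx
Hunk 3: at line 4 remove [lrqkz,ukegk,ptkp] add [kkf,uck] -> 7 lines: sslv jorbm bka lka kkf uck swqbx
Hunk 4: at line 2 remove [bka,lka,kkf] add [kpbnr,zdp] -> 6 lines: sslv jorbm kpbnr zdp uck swqbx
Hunk 5: at line 2 remove [kpbnr,zdp,uck] add [von] -> 4 lines: sslv jorbm von swqbx
Hunk 6: at line 1 remove [jorbm] add [jul] -> 4 lines: sslv jul von swqbx
Final line count: 4

Answer: 4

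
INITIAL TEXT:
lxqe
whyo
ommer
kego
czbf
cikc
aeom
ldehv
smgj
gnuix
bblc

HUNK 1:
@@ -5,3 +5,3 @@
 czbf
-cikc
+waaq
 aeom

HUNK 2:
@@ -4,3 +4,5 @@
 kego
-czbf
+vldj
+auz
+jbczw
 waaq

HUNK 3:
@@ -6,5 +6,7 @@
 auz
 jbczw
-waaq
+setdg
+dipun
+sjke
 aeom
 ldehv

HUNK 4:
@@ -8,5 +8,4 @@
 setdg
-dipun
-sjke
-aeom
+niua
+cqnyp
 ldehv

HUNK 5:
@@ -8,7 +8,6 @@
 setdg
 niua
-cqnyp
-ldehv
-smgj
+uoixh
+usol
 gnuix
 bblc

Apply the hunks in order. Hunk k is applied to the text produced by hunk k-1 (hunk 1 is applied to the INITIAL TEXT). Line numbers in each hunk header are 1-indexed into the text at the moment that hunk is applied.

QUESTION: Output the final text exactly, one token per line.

Answer: lxqe
whyo
ommer
kego
vldj
auz
jbczw
setdg
niua
uoixh
usol
gnuix
bblc

Derivation:
Hunk 1: at line 5 remove [cikc] add [waaq] -> 11 lines: lxqe whyo ommer kego czbf waaq aeom ldehv smgj gnuix bblc
Hunk 2: at line 4 remove [czbf] add [vldj,auz,jbczw] -> 13 lines: lxqe whyo ommer kego vldj auz jbczw waaq aeom ldehv smgj gnuix bblc
Hunk 3: at line 6 remove [waaq] add [setdg,dipun,sjke] -> 15 lines: lxqe whyo ommer kego vldj auz jbczw setdg dipun sjke aeom ldehv smgj gnuix bblc
Hunk 4: at line 8 remove [dipun,sjke,aeom] add [niua,cqnyp] -> 14 lines: lxqe whyo ommer kego vldj auz jbczw setdg niua cqnyp ldehv smgj gnuix bblc
Hunk 5: at line 8 remove [cqnyp,ldehv,smgj] add [uoixh,usol] -> 13 lines: lxqe whyo ommer kego vldj auz jbczw setdg niua uoixh usol gnuix bblc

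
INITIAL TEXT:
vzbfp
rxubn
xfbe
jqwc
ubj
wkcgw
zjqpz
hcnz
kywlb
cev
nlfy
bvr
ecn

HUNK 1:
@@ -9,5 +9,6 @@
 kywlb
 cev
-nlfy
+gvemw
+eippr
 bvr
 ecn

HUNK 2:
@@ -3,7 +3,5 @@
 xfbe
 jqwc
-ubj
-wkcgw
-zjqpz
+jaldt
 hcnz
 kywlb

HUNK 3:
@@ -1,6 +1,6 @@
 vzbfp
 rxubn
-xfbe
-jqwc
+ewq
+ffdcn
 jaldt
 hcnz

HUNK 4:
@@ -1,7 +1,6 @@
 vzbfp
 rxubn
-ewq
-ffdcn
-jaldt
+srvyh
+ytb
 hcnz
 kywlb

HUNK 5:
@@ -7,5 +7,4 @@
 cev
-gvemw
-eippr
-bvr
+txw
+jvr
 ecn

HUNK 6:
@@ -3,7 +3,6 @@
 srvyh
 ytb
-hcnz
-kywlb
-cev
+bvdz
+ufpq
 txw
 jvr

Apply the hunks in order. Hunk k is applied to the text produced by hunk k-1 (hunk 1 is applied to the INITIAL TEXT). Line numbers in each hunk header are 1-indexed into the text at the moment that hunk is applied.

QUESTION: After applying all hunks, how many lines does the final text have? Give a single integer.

Answer: 9

Derivation:
Hunk 1: at line 9 remove [nlfy] add [gvemw,eippr] -> 14 lines: vzbfp rxubn xfbe jqwc ubj wkcgw zjqpz hcnz kywlb cev gvemw eippr bvr ecn
Hunk 2: at line 3 remove [ubj,wkcgw,zjqpz] add [jaldt] -> 12 lines: vzbfp rxubn xfbe jqwc jaldt hcnz kywlb cev gvemw eippr bvr ecn
Hunk 3: at line 1 remove [xfbe,jqwc] add [ewq,ffdcn] -> 12 lines: vzbfp rxubn ewq ffdcn jaldt hcnz kywlb cev gvemw eippr bvr ecn
Hunk 4: at line 1 remove [ewq,ffdcn,jaldt] add [srvyh,ytb] -> 11 lines: vzbfp rxubn srvyh ytb hcnz kywlb cev gvemw eippr bvr ecn
Hunk 5: at line 7 remove [gvemw,eippr,bvr] add [txw,jvr] -> 10 lines: vzbfp rxubn srvyh ytb hcnz kywlb cev txw jvr ecn
Hunk 6: at line 3 remove [hcnz,kywlb,cev] add [bvdz,ufpq] -> 9 lines: vzbfp rxubn srvyh ytb bvdz ufpq txw jvr ecn
Final line count: 9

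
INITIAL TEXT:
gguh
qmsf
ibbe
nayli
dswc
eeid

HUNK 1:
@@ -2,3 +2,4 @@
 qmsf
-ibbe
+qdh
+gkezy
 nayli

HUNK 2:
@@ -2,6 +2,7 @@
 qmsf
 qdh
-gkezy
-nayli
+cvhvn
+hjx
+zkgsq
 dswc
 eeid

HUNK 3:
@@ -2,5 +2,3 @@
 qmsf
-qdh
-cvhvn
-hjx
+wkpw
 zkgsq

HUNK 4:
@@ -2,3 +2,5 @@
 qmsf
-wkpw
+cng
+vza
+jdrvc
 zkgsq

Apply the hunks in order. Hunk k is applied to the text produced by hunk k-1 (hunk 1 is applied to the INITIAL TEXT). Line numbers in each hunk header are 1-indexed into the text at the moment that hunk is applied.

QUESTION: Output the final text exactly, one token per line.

Hunk 1: at line 2 remove [ibbe] add [qdh,gkezy] -> 7 lines: gguh qmsf qdh gkezy nayli dswc eeid
Hunk 2: at line 2 remove [gkezy,nayli] add [cvhvn,hjx,zkgsq] -> 8 lines: gguh qmsf qdh cvhvn hjx zkgsq dswc eeid
Hunk 3: at line 2 remove [qdh,cvhvn,hjx] add [wkpw] -> 6 lines: gguh qmsf wkpw zkgsq dswc eeid
Hunk 4: at line 2 remove [wkpw] add [cng,vza,jdrvc] -> 8 lines: gguh qmsf cng vza jdrvc zkgsq dswc eeid

Answer: gguh
qmsf
cng
vza
jdrvc
zkgsq
dswc
eeid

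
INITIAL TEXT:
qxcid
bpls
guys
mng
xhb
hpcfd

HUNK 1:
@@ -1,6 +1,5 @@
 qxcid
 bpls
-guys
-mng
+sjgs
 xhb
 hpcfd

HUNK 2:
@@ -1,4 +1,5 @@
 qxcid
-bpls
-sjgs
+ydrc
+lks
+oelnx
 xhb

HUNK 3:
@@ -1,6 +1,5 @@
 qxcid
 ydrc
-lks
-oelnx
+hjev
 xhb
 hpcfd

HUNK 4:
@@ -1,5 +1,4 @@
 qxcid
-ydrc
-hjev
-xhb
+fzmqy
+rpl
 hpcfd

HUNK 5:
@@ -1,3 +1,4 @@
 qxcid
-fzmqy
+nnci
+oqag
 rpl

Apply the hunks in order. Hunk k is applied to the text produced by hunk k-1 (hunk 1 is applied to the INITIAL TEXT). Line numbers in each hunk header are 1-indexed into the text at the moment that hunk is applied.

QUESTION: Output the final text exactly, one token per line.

Hunk 1: at line 1 remove [guys,mng] add [sjgs] -> 5 lines: qxcid bpls sjgs xhb hpcfd
Hunk 2: at line 1 remove [bpls,sjgs] add [ydrc,lks,oelnx] -> 6 lines: qxcid ydrc lks oelnx xhb hpcfd
Hunk 3: at line 1 remove [lks,oelnx] add [hjev] -> 5 lines: qxcid ydrc hjev xhb hpcfd
Hunk 4: at line 1 remove [ydrc,hjev,xhb] add [fzmqy,rpl] -> 4 lines: qxcid fzmqy rpl hpcfd
Hunk 5: at line 1 remove [fzmqy] add [nnci,oqag] -> 5 lines: qxcid nnci oqag rpl hpcfd

Answer: qxcid
nnci
oqag
rpl
hpcfd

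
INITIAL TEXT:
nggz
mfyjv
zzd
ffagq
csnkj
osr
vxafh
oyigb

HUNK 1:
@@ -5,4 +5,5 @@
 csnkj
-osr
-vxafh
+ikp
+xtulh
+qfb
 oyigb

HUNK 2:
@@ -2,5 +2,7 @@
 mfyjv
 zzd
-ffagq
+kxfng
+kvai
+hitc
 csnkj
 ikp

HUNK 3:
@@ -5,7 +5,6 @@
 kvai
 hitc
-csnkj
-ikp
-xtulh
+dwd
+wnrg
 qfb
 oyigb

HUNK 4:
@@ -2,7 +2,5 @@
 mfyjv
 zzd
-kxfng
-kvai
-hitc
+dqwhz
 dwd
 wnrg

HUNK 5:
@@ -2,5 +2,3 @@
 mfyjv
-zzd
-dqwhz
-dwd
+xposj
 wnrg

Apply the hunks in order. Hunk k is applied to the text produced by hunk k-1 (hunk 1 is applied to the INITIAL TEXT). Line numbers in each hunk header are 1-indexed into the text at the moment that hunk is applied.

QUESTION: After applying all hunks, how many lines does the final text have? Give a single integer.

Answer: 6

Derivation:
Hunk 1: at line 5 remove [osr,vxafh] add [ikp,xtulh,qfb] -> 9 lines: nggz mfyjv zzd ffagq csnkj ikp xtulh qfb oyigb
Hunk 2: at line 2 remove [ffagq] add [kxfng,kvai,hitc] -> 11 lines: nggz mfyjv zzd kxfng kvai hitc csnkj ikp xtulh qfb oyigb
Hunk 3: at line 5 remove [csnkj,ikp,xtulh] add [dwd,wnrg] -> 10 lines: nggz mfyjv zzd kxfng kvai hitc dwd wnrg qfb oyigb
Hunk 4: at line 2 remove [kxfng,kvai,hitc] add [dqwhz] -> 8 lines: nggz mfyjv zzd dqwhz dwd wnrg qfb oyigb
Hunk 5: at line 2 remove [zzd,dqwhz,dwd] add [xposj] -> 6 lines: nggz mfyjv xposj wnrg qfb oyigb
Final line count: 6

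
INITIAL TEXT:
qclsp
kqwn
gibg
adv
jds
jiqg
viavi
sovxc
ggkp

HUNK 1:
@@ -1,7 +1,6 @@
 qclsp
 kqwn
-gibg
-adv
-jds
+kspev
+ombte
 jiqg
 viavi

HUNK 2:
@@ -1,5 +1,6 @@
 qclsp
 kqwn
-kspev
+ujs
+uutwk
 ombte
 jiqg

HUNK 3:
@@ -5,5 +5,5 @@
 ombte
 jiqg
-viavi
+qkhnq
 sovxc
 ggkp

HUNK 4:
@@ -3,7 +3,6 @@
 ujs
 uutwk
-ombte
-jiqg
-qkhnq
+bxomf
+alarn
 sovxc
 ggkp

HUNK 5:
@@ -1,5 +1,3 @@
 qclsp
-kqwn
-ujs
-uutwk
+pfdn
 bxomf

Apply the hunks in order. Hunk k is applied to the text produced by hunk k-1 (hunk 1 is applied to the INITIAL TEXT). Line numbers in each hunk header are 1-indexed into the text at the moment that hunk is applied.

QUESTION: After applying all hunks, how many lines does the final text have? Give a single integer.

Answer: 6

Derivation:
Hunk 1: at line 1 remove [gibg,adv,jds] add [kspev,ombte] -> 8 lines: qclsp kqwn kspev ombte jiqg viavi sovxc ggkp
Hunk 2: at line 1 remove [kspev] add [ujs,uutwk] -> 9 lines: qclsp kqwn ujs uutwk ombte jiqg viavi sovxc ggkp
Hunk 3: at line 5 remove [viavi] add [qkhnq] -> 9 lines: qclsp kqwn ujs uutwk ombte jiqg qkhnq sovxc ggkp
Hunk 4: at line 3 remove [ombte,jiqg,qkhnq] add [bxomf,alarn] -> 8 lines: qclsp kqwn ujs uutwk bxomf alarn sovxc ggkp
Hunk 5: at line 1 remove [kqwn,ujs,uutwk] add [pfdn] -> 6 lines: qclsp pfdn bxomf alarn sovxc ggkp
Final line count: 6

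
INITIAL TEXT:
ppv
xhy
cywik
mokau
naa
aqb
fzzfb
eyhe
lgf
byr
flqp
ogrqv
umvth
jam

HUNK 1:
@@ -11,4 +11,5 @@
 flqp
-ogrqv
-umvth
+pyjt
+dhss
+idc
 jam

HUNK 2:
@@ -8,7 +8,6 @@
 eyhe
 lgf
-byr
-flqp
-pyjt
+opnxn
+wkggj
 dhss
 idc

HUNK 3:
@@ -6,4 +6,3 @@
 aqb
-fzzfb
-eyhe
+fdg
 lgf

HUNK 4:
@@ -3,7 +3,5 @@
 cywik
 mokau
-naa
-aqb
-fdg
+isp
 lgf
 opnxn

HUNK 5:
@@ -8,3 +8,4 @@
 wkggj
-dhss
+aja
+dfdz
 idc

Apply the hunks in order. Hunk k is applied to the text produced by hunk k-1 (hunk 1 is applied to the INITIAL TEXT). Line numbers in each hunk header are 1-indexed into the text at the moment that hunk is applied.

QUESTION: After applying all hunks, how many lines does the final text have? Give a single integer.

Answer: 12

Derivation:
Hunk 1: at line 11 remove [ogrqv,umvth] add [pyjt,dhss,idc] -> 15 lines: ppv xhy cywik mokau naa aqb fzzfb eyhe lgf byr flqp pyjt dhss idc jam
Hunk 2: at line 8 remove [byr,flqp,pyjt] add [opnxn,wkggj] -> 14 lines: ppv xhy cywik mokau naa aqb fzzfb eyhe lgf opnxn wkggj dhss idc jam
Hunk 3: at line 6 remove [fzzfb,eyhe] add [fdg] -> 13 lines: ppv xhy cywik mokau naa aqb fdg lgf opnxn wkggj dhss idc jam
Hunk 4: at line 3 remove [naa,aqb,fdg] add [isp] -> 11 lines: ppv xhy cywik mokau isp lgf opnxn wkggj dhss idc jam
Hunk 5: at line 8 remove [dhss] add [aja,dfdz] -> 12 lines: ppv xhy cywik mokau isp lgf opnxn wkggj aja dfdz idc jam
Final line count: 12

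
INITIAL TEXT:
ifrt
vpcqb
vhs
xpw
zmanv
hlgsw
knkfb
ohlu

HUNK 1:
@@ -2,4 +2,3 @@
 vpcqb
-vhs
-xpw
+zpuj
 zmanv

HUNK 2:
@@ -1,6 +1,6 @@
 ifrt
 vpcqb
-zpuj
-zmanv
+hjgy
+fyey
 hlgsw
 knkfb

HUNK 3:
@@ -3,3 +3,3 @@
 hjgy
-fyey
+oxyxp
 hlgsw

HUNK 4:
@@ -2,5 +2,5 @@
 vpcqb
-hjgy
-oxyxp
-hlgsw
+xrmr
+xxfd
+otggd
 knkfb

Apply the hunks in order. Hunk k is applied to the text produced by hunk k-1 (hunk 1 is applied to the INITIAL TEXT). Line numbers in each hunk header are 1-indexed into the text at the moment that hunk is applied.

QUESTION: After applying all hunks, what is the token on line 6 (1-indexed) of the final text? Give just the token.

Hunk 1: at line 2 remove [vhs,xpw] add [zpuj] -> 7 lines: ifrt vpcqb zpuj zmanv hlgsw knkfb ohlu
Hunk 2: at line 1 remove [zpuj,zmanv] add [hjgy,fyey] -> 7 lines: ifrt vpcqb hjgy fyey hlgsw knkfb ohlu
Hunk 3: at line 3 remove [fyey] add [oxyxp] -> 7 lines: ifrt vpcqb hjgy oxyxp hlgsw knkfb ohlu
Hunk 4: at line 2 remove [hjgy,oxyxp,hlgsw] add [xrmr,xxfd,otggd] -> 7 lines: ifrt vpcqb xrmr xxfd otggd knkfb ohlu
Final line 6: knkfb

Answer: knkfb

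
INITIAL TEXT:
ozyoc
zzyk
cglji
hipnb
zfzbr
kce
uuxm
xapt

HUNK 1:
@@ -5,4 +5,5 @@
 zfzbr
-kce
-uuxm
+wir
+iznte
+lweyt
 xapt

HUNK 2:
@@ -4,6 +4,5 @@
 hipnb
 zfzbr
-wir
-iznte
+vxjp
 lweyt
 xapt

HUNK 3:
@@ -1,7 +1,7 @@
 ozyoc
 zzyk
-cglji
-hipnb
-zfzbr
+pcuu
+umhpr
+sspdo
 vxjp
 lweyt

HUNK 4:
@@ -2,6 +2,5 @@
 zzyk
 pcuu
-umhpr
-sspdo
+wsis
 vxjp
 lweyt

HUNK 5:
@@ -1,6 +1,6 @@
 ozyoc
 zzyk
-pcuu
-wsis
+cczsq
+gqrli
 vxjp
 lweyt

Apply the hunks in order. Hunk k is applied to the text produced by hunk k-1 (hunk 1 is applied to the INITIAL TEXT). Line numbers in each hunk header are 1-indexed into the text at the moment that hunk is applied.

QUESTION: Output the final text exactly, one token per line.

Answer: ozyoc
zzyk
cczsq
gqrli
vxjp
lweyt
xapt

Derivation:
Hunk 1: at line 5 remove [kce,uuxm] add [wir,iznte,lweyt] -> 9 lines: ozyoc zzyk cglji hipnb zfzbr wir iznte lweyt xapt
Hunk 2: at line 4 remove [wir,iznte] add [vxjp] -> 8 lines: ozyoc zzyk cglji hipnb zfzbr vxjp lweyt xapt
Hunk 3: at line 1 remove [cglji,hipnb,zfzbr] add [pcuu,umhpr,sspdo] -> 8 lines: ozyoc zzyk pcuu umhpr sspdo vxjp lweyt xapt
Hunk 4: at line 2 remove [umhpr,sspdo] add [wsis] -> 7 lines: ozyoc zzyk pcuu wsis vxjp lweyt xapt
Hunk 5: at line 1 remove [pcuu,wsis] add [cczsq,gqrli] -> 7 lines: ozyoc zzyk cczsq gqrli vxjp lweyt xapt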